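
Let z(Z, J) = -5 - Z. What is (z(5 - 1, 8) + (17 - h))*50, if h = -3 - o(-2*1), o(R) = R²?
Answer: 750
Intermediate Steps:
h = -7 (h = -3 - (-2*1)² = -3 - 1*(-2)² = -3 - 1*4 = -3 - 4 = -7)
(z(5 - 1, 8) + (17 - h))*50 = ((-5 - (5 - 1)) + (17 - 1*(-7)))*50 = ((-5 - 1*4) + (17 + 7))*50 = ((-5 - 4) + 24)*50 = (-9 + 24)*50 = 15*50 = 750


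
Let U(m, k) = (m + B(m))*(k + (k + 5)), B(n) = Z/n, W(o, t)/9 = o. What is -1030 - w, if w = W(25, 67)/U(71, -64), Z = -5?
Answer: -212664955/206476 ≈ -1030.0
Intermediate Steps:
W(o, t) = 9*o
B(n) = -5/n
U(m, k) = (5 + 2*k)*(m - 5/m) (U(m, k) = (m - 5/m)*(k + (k + 5)) = (m - 5/m)*(k + (5 + k)) = (m - 5/m)*(5 + 2*k) = (5 + 2*k)*(m - 5/m))
w = -5325/206476 (w = (9*25)/(((-25 - 10*(-64) + 71²*(5 + 2*(-64)))/71)) = 225/(((-25 + 640 + 5041*(5 - 128))/71)) = 225/(((-25 + 640 + 5041*(-123))/71)) = 225/(((-25 + 640 - 620043)/71)) = 225/(((1/71)*(-619428))) = 225/(-619428/71) = 225*(-71/619428) = -5325/206476 ≈ -0.025790)
-1030 - w = -1030 - 1*(-5325/206476) = -1030 + 5325/206476 = -212664955/206476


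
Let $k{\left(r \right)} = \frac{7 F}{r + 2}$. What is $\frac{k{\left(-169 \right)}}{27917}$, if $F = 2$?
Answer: $- \frac{14}{4662139} \approx -3.0029 \cdot 10^{-6}$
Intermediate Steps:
$k{\left(r \right)} = \frac{14}{2 + r}$ ($k{\left(r \right)} = \frac{7 \cdot 2}{r + 2} = \frac{14}{2 + r}$)
$\frac{k{\left(-169 \right)}}{27917} = \frac{14 \frac{1}{2 - 169}}{27917} = \frac{14}{-167} \cdot \frac{1}{27917} = 14 \left(- \frac{1}{167}\right) \frac{1}{27917} = \left(- \frac{14}{167}\right) \frac{1}{27917} = - \frac{14}{4662139}$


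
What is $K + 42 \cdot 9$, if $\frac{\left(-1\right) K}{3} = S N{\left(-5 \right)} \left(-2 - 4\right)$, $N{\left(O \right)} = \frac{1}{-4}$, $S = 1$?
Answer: $\frac{747}{2} \approx 373.5$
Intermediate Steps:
$N{\left(O \right)} = - \frac{1}{4}$
$K = - \frac{9}{2}$ ($K = - 3 \cdot 1 \left(- \frac{1}{4}\right) \left(-2 - 4\right) = - 3 \left(- \frac{-2 - 4}{4}\right) = - 3 \left(\left(- \frac{1}{4}\right) \left(-6\right)\right) = \left(-3\right) \frac{3}{2} = - \frac{9}{2} \approx -4.5$)
$K + 42 \cdot 9 = - \frac{9}{2} + 42 \cdot 9 = - \frac{9}{2} + 378 = \frac{747}{2}$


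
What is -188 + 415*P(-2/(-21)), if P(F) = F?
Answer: -3118/21 ≈ -148.48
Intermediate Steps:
-188 + 415*P(-2/(-21)) = -188 + 415*(-2/(-21)) = -188 + 415*(-2*(-1/21)) = -188 + 415*(2/21) = -188 + 830/21 = -3118/21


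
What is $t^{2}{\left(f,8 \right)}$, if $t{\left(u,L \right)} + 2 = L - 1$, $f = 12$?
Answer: $25$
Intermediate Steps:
$t{\left(u,L \right)} = -3 + L$ ($t{\left(u,L \right)} = -2 + \left(L - 1\right) = -2 + \left(-1 + L\right) = -3 + L$)
$t^{2}{\left(f,8 \right)} = \left(-3 + 8\right)^{2} = 5^{2} = 25$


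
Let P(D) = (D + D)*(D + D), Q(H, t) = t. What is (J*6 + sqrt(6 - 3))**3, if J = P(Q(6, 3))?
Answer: (216 + sqrt(3))**3 ≈ 1.0322e+7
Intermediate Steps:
P(D) = 4*D**2 (P(D) = (2*D)*(2*D) = 4*D**2)
J = 36 (J = 4*3**2 = 4*9 = 36)
(J*6 + sqrt(6 - 3))**3 = (36*6 + sqrt(6 - 3))**3 = (216 + sqrt(3))**3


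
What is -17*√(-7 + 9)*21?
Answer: -357*√2 ≈ -504.87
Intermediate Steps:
-17*√(-7 + 9)*21 = -17*√2*21 = -357*√2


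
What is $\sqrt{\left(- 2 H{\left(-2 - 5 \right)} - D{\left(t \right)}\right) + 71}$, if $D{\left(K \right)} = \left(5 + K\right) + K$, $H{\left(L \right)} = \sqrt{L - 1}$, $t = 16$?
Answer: $\sqrt{34 - 4 i \sqrt{2}} \approx 5.851 - 0.48341 i$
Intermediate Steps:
$H{\left(L \right)} = \sqrt{-1 + L}$
$D{\left(K \right)} = 5 + 2 K$
$\sqrt{\left(- 2 H{\left(-2 - 5 \right)} - D{\left(t \right)}\right) + 71} = \sqrt{\left(- 2 \sqrt{-1 - 7} - \left(5 + 2 \cdot 16\right)\right) + 71} = \sqrt{\left(- 2 \sqrt{-1 - 7} - \left(5 + 32\right)\right) + 71} = \sqrt{\left(- 2 \sqrt{-1 - 7} - 37\right) + 71} = \sqrt{\left(- 2 \sqrt{-8} - 37\right) + 71} = \sqrt{\left(- 2 \cdot 2 i \sqrt{2} - 37\right) + 71} = \sqrt{\left(- 4 i \sqrt{2} - 37\right) + 71} = \sqrt{\left(-37 - 4 i \sqrt{2}\right) + 71} = \sqrt{34 - 4 i \sqrt{2}}$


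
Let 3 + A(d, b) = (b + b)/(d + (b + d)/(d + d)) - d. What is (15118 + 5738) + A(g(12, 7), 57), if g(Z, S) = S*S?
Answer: 8509767/409 ≈ 20806.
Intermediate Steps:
g(Z, S) = S²
A(d, b) = -3 - d + 2*b/(d + (b + d)/(2*d)) (A(d, b) = -3 + ((b + b)/(d + (b + d)/(d + d)) - d) = -3 + ((2*b)/(d + (b + d)/((2*d))) - d) = -3 + ((2*b)/(d + (b + d)*(1/(2*d))) - d) = -3 + ((2*b)/(d + (b + d)/(2*d)) - d) = -3 + (2*b/(d + (b + d)/(2*d)) - d) = -3 + (-d + 2*b/(d + (b + d)/(2*d))) = -3 - d + 2*b/(d + (b + d)/(2*d)))
(15118 + 5738) + A(g(12, 7), 57) = (15118 + 5738) + (-7*(7²)² - 3*57 - 3*7² - 2*(7²)³ + 3*57*7²)/(57 + 7² + 2*(7²)²) = 20856 + (-7*49² - 171 - 3*49 - 2*49³ + 3*57*49)/(57 + 49 + 2*49²) = 20856 + (-7*2401 - 171 - 147 - 2*117649 + 8379)/(57 + 49 + 2*2401) = 20856 + (-16807 - 171 - 147 - 235298 + 8379)/(57 + 49 + 4802) = 20856 - 244044/4908 = 20856 + (1/4908)*(-244044) = 20856 - 20337/409 = 8509767/409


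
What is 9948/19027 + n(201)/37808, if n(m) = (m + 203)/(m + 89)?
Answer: 27270185567/52154529160 ≈ 0.52287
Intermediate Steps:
n(m) = (203 + m)/(89 + m)
9948/19027 + n(201)/37808 = 9948/19027 + ((203 + 201)/(89 + 201))/37808 = 9948*(1/19027) + (404/290)*(1/37808) = 9948/19027 + ((1/290)*404)*(1/37808) = 9948/19027 + (202/145)*(1/37808) = 9948/19027 + 101/2741080 = 27270185567/52154529160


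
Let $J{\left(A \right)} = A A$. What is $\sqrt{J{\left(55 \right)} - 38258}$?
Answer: $i \sqrt{35233} \approx 187.7 i$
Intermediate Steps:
$J{\left(A \right)} = A^{2}$
$\sqrt{J{\left(55 \right)} - 38258} = \sqrt{55^{2} - 38258} = \sqrt{3025 - 38258} = \sqrt{-35233} = i \sqrt{35233}$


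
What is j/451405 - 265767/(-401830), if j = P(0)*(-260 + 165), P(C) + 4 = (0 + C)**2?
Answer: 24024249607/36277614230 ≈ 0.66223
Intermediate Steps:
P(C) = -4 + C**2 (P(C) = -4 + (0 + C)**2 = -4 + C**2)
j = 380 (j = (-4 + 0**2)*(-260 + 165) = (-4 + 0)*(-95) = -4*(-95) = 380)
j/451405 - 265767/(-401830) = 380/451405 - 265767/(-401830) = 380*(1/451405) - 265767*(-1/401830) = 76/90281 + 265767/401830 = 24024249607/36277614230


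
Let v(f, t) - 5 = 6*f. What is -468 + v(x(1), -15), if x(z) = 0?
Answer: -463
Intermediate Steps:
v(f, t) = 5 + 6*f
-468 + v(x(1), -15) = -468 + (5 + 6*0) = -468 + (5 + 0) = -468 + 5 = -463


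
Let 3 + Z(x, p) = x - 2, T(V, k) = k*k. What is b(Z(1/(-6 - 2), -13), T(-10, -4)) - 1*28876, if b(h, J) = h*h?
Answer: -1846383/64 ≈ -28850.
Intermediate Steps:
T(V, k) = k²
Z(x, p) = -5 + x (Z(x, p) = -3 + (x - 2) = -3 + (-2 + x) = -5 + x)
b(h, J) = h²
b(Z(1/(-6 - 2), -13), T(-10, -4)) - 1*28876 = (-5 + 1/(-6 - 2))² - 1*28876 = (-5 + 1/(-8))² - 28876 = (-5 - ⅛)² - 28876 = (-41/8)² - 28876 = 1681/64 - 28876 = -1846383/64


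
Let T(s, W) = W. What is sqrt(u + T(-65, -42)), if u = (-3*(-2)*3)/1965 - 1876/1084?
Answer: I*sqrt(1377577076395)/177505 ≈ 6.6122*I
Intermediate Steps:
u = -305569/177505 (u = (6*3)*(1/1965) - 1876*1/1084 = 18*(1/1965) - 469/271 = 6/655 - 469/271 = -305569/177505 ≈ -1.7215)
sqrt(u + T(-65, -42)) = sqrt(-305569/177505 - 42) = sqrt(-7760779/177505) = I*sqrt(1377577076395)/177505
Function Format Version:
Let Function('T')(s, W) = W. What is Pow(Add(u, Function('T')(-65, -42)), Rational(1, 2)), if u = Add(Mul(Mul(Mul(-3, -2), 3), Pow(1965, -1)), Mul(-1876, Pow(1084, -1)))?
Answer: Mul(Rational(1, 177505), I, Pow(1377577076395, Rational(1, 2))) ≈ Mul(6.6122, I)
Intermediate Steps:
u = Rational(-305569, 177505) (u = Add(Mul(Mul(6, 3), Rational(1, 1965)), Mul(-1876, Rational(1, 1084))) = Add(Mul(18, Rational(1, 1965)), Rational(-469, 271)) = Add(Rational(6, 655), Rational(-469, 271)) = Rational(-305569, 177505) ≈ -1.7215)
Pow(Add(u, Function('T')(-65, -42)), Rational(1, 2)) = Pow(Add(Rational(-305569, 177505), -42), Rational(1, 2)) = Pow(Rational(-7760779, 177505), Rational(1, 2)) = Mul(Rational(1, 177505), I, Pow(1377577076395, Rational(1, 2)))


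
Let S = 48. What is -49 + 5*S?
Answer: 191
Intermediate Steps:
-49 + 5*S = -49 + 5*48 = -49 + 240 = 191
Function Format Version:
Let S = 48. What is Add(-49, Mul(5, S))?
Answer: 191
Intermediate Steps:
Add(-49, Mul(5, S)) = Add(-49, Mul(5, 48)) = Add(-49, 240) = 191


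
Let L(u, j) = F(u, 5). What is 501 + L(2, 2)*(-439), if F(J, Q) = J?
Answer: -377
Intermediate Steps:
L(u, j) = u
501 + L(2, 2)*(-439) = 501 + 2*(-439) = 501 - 878 = -377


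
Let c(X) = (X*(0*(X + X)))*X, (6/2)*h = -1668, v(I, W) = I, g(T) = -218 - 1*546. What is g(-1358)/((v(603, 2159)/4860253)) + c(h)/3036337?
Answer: -3713233292/603 ≈ -6.1579e+6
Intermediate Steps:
g(T) = -764 (g(T) = -218 - 546 = -764)
h = -556 (h = (⅓)*(-1668) = -556)
c(X) = 0 (c(X) = (X*(0*(2*X)))*X = (X*0)*X = 0*X = 0)
g(-1358)/((v(603, 2159)/4860253)) + c(h)/3036337 = -764/(603/4860253) + 0/3036337 = -764/(603*(1/4860253)) + 0*(1/3036337) = -764/603/4860253 + 0 = -764*4860253/603 + 0 = -3713233292/603 + 0 = -3713233292/603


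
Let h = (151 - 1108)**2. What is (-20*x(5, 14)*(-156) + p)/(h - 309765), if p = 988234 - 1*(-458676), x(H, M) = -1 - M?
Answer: 700055/303042 ≈ 2.3101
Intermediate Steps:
h = 915849 (h = (-957)**2 = 915849)
p = 1446910 (p = 988234 + 458676 = 1446910)
(-20*x(5, 14)*(-156) + p)/(h - 309765) = (-20*(-1 - 1*14)*(-156) + 1446910)/(915849 - 309765) = (-20*(-1 - 14)*(-156) + 1446910)/606084 = (-20*(-15)*(-156) + 1446910)*(1/606084) = (300*(-156) + 1446910)*(1/606084) = (-46800 + 1446910)*(1/606084) = 1400110*(1/606084) = 700055/303042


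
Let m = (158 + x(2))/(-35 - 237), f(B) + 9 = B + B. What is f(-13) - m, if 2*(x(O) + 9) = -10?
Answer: -586/17 ≈ -34.471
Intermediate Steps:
f(B) = -9 + 2*B (f(B) = -9 + (B + B) = -9 + 2*B)
x(O) = -14 (x(O) = -9 + (½)*(-10) = -9 - 5 = -14)
m = -9/17 (m = (158 - 14)/(-35 - 237) = 144/(-272) = 144*(-1/272) = -9/17 ≈ -0.52941)
f(-13) - m = (-9 + 2*(-13)) - 1*(-9/17) = (-9 - 26) + 9/17 = -35 + 9/17 = -586/17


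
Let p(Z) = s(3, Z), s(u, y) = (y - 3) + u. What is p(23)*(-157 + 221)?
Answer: 1472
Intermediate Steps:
s(u, y) = -3 + u + y (s(u, y) = (-3 + y) + u = -3 + u + y)
p(Z) = Z (p(Z) = -3 + 3 + Z = Z)
p(23)*(-157 + 221) = 23*(-157 + 221) = 23*64 = 1472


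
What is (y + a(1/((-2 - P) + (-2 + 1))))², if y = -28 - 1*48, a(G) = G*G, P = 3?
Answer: 7480225/1296 ≈ 5771.8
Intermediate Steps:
a(G) = G²
y = -76 (y = -28 - 48 = -76)
(y + a(1/((-2 - P) + (-2 + 1))))² = (-76 + (1/((-2 - 1*3) + (-2 + 1)))²)² = (-76 + (1/((-2 - 3) - 1))²)² = (-76 + (1/(-5 - 1))²)² = (-76 + (1/(-6))²)² = (-76 + (-⅙)²)² = (-76 + 1/36)² = (-2735/36)² = 7480225/1296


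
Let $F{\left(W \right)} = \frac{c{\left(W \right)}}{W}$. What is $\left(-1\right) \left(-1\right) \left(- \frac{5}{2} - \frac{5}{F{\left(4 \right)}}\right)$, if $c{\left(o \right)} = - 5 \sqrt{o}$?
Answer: $- \frac{1}{2} \approx -0.5$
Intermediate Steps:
$F{\left(W \right)} = - \frac{5}{\sqrt{W}}$ ($F{\left(W \right)} = \frac{\left(-5\right) \sqrt{W}}{W} = - \frac{5}{\sqrt{W}}$)
$\left(-1\right) \left(-1\right) \left(- \frac{5}{2} - \frac{5}{F{\left(4 \right)}}\right) = \left(-1\right) \left(-1\right) \left(- \frac{5}{2} - \frac{5}{\left(-5\right) \frac{1}{\sqrt{4}}}\right) = 1 \left(\left(-5\right) \frac{1}{2} - \frac{5}{\left(-5\right) \frac{1}{2}}\right) = 1 \left(- \frac{5}{2} - \frac{5}{- \frac{5}{2}}\right) = 1 \left(- \frac{5}{2} - -2\right) = 1 \left(- \frac{5}{2} + 2\right) = 1 \left(- \frac{1}{2}\right) = - \frac{1}{2}$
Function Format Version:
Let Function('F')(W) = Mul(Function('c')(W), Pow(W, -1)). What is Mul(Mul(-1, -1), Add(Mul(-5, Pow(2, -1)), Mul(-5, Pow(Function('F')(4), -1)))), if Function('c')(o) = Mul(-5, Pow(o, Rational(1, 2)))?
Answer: Rational(-1, 2) ≈ -0.50000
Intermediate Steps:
Function('F')(W) = Mul(-5, Pow(W, Rational(-1, 2))) (Function('F')(W) = Mul(Mul(-5, Pow(W, Rational(1, 2))), Pow(W, -1)) = Mul(-5, Pow(W, Rational(-1, 2))))
Mul(Mul(-1, -1), Add(Mul(-5, Pow(2, -1)), Mul(-5, Pow(Function('F')(4), -1)))) = Mul(Mul(-1, -1), Add(Mul(-5, Pow(2, -1)), Mul(-5, Pow(Mul(-5, Pow(4, Rational(-1, 2))), -1)))) = Mul(1, Add(Mul(-5, Rational(1, 2)), Mul(-5, Pow(Mul(-5, Rational(1, 2)), -1)))) = Mul(1, Add(Rational(-5, 2), Mul(-5, Pow(Rational(-5, 2), -1)))) = Mul(1, Add(Rational(-5, 2), Mul(-5, Rational(-2, 5)))) = Mul(1, Add(Rational(-5, 2), 2)) = Mul(1, Rational(-1, 2)) = Rational(-1, 2)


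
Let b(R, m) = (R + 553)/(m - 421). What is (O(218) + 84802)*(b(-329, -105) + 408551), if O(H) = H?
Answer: 9135297061020/263 ≈ 3.4735e+10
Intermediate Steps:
b(R, m) = (553 + R)/(-421 + m)
(O(218) + 84802)*(b(-329, -105) + 408551) = (218 + 84802)*((553 - 329)/(-421 - 105) + 408551) = 85020*(224/(-526) + 408551) = 85020*(-1/526*224 + 408551) = 85020*(-112/263 + 408551) = 85020*(107448801/263) = 9135297061020/263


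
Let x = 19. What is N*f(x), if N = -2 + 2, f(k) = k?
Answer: 0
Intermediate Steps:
N = 0
N*f(x) = 0*19 = 0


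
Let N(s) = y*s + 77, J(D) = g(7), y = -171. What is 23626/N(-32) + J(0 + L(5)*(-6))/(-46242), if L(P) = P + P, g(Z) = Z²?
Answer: 156034513/36656694 ≈ 4.2566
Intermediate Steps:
L(P) = 2*P
J(D) = 49 (J(D) = 7² = 49)
N(s) = 77 - 171*s (N(s) = -171*s + 77 = 77 - 171*s)
23626/N(-32) + J(0 + L(5)*(-6))/(-46242) = 23626/(77 - 171*(-32)) + 49/(-46242) = 23626/(77 + 5472) + 49*(-1/46242) = 23626/5549 - 7/6606 = 156034513/36656694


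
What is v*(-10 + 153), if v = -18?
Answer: -2574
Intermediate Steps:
v*(-10 + 153) = -18*(-10 + 153) = -18*143 = -2574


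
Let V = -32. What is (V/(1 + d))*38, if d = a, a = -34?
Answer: 1216/33 ≈ 36.849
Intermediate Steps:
d = -34
(V/(1 + d))*38 = -32/(1 - 34)*38 = -32/(-33)*38 = -32*(-1/33)*38 = (32/33)*38 = 1216/33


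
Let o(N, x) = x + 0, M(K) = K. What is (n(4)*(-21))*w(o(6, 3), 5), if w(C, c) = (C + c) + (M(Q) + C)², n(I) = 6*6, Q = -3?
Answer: -6048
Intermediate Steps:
n(I) = 36
o(N, x) = x
w(C, c) = C + c + (-3 + C)² (w(C, c) = (C + c) + (-3 + C)² = C + c + (-3 + C)²)
(n(4)*(-21))*w(o(6, 3), 5) = (36*(-21))*(3 + 5 + (-3 + 3)²) = -756*(3 + 5 + 0²) = -756*(3 + 5 + 0) = -756*8 = -6048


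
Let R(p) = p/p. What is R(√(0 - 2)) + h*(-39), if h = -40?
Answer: 1561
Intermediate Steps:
R(p) = 1
R(√(0 - 2)) + h*(-39) = 1 - 40*(-39) = 1 + 1560 = 1561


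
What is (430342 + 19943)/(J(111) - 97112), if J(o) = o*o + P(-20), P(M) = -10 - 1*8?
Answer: -450285/84809 ≈ -5.3094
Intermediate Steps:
P(M) = -18 (P(M) = -10 - 8 = -18)
J(o) = -18 + o**2 (J(o) = o*o - 18 = o**2 - 18 = -18 + o**2)
(430342 + 19943)/(J(111) - 97112) = (430342 + 19943)/((-18 + 111**2) - 97112) = 450285/((-18 + 12321) - 97112) = 450285/(12303 - 97112) = 450285/(-84809) = 450285*(-1/84809) = -450285/84809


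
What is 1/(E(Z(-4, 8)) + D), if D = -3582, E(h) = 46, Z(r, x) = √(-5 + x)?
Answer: -1/3536 ≈ -0.00028281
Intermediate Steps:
1/(E(Z(-4, 8)) + D) = 1/(46 - 3582) = 1/(-3536) = -1/3536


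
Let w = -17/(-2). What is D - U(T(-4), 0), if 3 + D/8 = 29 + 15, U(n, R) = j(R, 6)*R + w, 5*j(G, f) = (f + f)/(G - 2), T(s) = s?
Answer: 639/2 ≈ 319.50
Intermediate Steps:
w = 17/2 (w = -17*(-1/2) = 17/2 ≈ 8.5000)
j(G, f) = 2*f/(5*(-2 + G)) (j(G, f) = ((f + f)/(G - 2))/5 = ((2*f)/(-2 + G))/5 = (2*f/(-2 + G))/5 = 2*f/(5*(-2 + G)))
U(n, R) = 17/2 + 12*R/(5*(-2 + R)) (U(n, R) = ((2/5)*6/(-2 + R))*R + 17/2 = (12/(5*(-2 + R)))*R + 17/2 = 12*R/(5*(-2 + R)) + 17/2 = 17/2 + 12*R/(5*(-2 + R)))
D = 328 (D = -24 + 8*(29 + 15) = -24 + 8*44 = -24 + 352 = 328)
D - U(T(-4), 0) = 328 - (-170 + 109*0)/(10*(-2 + 0)) = 328 - (-170 + 0)/(10*(-2)) = 328 - (-1)*(-170)/(10*2) = 328 - 1*17/2 = 328 - 17/2 = 639/2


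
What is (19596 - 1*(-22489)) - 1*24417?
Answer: 17668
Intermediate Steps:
(19596 - 1*(-22489)) - 1*24417 = (19596 + 22489) - 24417 = 42085 - 24417 = 17668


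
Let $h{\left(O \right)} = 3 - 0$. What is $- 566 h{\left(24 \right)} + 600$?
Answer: $-1098$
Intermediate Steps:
$h{\left(O \right)} = 3$ ($h{\left(O \right)} = 3 + 0 = 3$)
$- 566 h{\left(24 \right)} + 600 = \left(-566\right) 3 + 600 = -1698 + 600 = -1098$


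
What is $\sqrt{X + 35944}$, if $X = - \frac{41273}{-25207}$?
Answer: $\frac{\sqrt{297665823}}{91} \approx 189.59$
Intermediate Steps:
$X = \frac{149}{91}$ ($X = \left(-41273\right) \left(- \frac{1}{25207}\right) = \frac{149}{91} \approx 1.6374$)
$\sqrt{X + 35944} = \sqrt{\frac{149}{91} + 35944} = \sqrt{\frac{3271053}{91}} = \frac{\sqrt{297665823}}{91}$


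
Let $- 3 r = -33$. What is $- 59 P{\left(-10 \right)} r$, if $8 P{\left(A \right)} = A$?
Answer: $\frac{3245}{4} \approx 811.25$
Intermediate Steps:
$P{\left(A \right)} = \frac{A}{8}$
$r = 11$ ($r = \left(- \frac{1}{3}\right) \left(-33\right) = 11$)
$- 59 P{\left(-10 \right)} r = - 59 \cdot \frac{1}{8} \left(-10\right) 11 = \left(-59\right) \left(- \frac{5}{4}\right) 11 = \frac{295}{4} \cdot 11 = \frac{3245}{4}$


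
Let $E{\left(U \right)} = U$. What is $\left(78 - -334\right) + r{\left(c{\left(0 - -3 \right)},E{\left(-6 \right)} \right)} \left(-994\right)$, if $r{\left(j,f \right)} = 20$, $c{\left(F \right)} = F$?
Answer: $-19468$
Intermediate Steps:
$\left(78 - -334\right) + r{\left(c{\left(0 - -3 \right)},E{\left(-6 \right)} \right)} \left(-994\right) = \left(78 - -334\right) + 20 \left(-994\right) = \left(78 + 334\right) - 19880 = 412 - 19880 = -19468$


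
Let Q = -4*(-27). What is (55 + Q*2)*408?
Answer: 110568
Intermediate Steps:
Q = 108
(55 + Q*2)*408 = (55 + 108*2)*408 = (55 + 216)*408 = 271*408 = 110568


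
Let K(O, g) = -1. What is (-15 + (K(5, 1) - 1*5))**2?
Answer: 441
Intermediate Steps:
(-15 + (K(5, 1) - 1*5))**2 = (-15 + (-1 - 1*5))**2 = (-15 + (-1 - 5))**2 = (-15 - 6)**2 = (-21)**2 = 441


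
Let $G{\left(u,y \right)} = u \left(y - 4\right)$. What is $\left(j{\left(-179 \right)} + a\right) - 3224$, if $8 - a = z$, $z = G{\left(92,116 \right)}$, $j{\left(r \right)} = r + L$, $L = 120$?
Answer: $-13579$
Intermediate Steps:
$j{\left(r \right)} = 120 + r$ ($j{\left(r \right)} = r + 120 = 120 + r$)
$G{\left(u,y \right)} = u \left(-4 + y\right)$
$z = 10304$ ($z = 92 \left(-4 + 116\right) = 92 \cdot 112 = 10304$)
$a = -10296$ ($a = 8 - 10304 = -10296$)
$\left(j{\left(-179 \right)} + a\right) - 3224 = \left(\left(120 - 179\right) - 10296\right) - 3224 = \left(-59 - 10296\right) - 3224 = -10355 - 3224 = -13579$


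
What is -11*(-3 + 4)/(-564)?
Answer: 11/564 ≈ 0.019504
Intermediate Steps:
-11*(-3 + 4)/(-564) = -11*1*(-1/564) = -11*(-1/564) = 11/564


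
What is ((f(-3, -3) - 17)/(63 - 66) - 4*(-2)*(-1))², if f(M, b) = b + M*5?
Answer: 121/9 ≈ 13.444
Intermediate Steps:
f(M, b) = b + 5*M
((f(-3, -3) - 17)/(63 - 66) - 4*(-2)*(-1))² = (((-3 + 5*(-3)) - 17)/(63 - 66) - 4*(-2)*(-1))² = (((-3 - 15) - 17)/(-3) + 8*(-1))² = ((-18 - 17)*(-⅓) - 8)² = (-35*(-⅓) - 8)² = (35/3 - 8)² = (11/3)² = 121/9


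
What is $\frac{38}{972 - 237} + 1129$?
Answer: $\frac{829853}{735} \approx 1129.1$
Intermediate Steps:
$\frac{38}{972 - 237} + 1129 = \frac{38}{735} + 1129 = \frac{829853}{735}$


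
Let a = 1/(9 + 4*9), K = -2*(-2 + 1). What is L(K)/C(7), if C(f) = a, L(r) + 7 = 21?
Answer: 630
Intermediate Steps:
K = 2 (K = -2*(-1) = 2)
L(r) = 14 (L(r) = -7 + 21 = 14)
a = 1/45 (a = 1/(9 + 36) = 1/45 ≈ 0.022222)
C(f) = 1/45
L(K)/C(7) = 14/(1/45) = 14*45 = 630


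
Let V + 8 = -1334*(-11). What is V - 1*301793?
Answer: -287127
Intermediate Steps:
V = 14666 (V = -8 - 1334*(-11) = -8 + 14674 = 14666)
V - 1*301793 = 14666 - 1*301793 = 14666 - 301793 = -287127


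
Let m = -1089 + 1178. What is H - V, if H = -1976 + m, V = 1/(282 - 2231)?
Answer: -3677762/1949 ≈ -1887.0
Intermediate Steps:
m = 89
V = -1/1949 (V = 1/(-1949) = -1/1949 ≈ -0.00051308)
H = -1887 (H = -1976 + 89 = -1887)
H - V = -1887 - 1*(-1/1949) = -1887 + 1/1949 = -3677762/1949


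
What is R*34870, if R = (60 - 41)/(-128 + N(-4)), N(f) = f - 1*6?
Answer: -331265/69 ≈ -4800.9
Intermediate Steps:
N(f) = -6 + f (N(f) = f - 6 = -6 + f)
R = -19/138 (R = (60 - 41)/(-128 + (-6 - 4)) = 19/(-128 - 10) = 19/(-138) = 19*(-1/138) = -19/138 ≈ -0.13768)
R*34870 = -19/138*34870 = -331265/69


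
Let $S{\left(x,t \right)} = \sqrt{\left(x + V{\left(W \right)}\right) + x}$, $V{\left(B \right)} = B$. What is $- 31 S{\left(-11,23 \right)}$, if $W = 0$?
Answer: $- 31 i \sqrt{22} \approx - 145.4 i$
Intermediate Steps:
$S{\left(x,t \right)} = \sqrt{2} \sqrt{x}$ ($S{\left(x,t \right)} = \sqrt{\left(x + 0\right) + x} = \sqrt{x + x} = \sqrt{2 x} = \sqrt{2} \sqrt{x}$)
$- 31 S{\left(-11,23 \right)} = - 31 \sqrt{2} \sqrt{-11} = - 31 \sqrt{2} i \sqrt{11} = - 31 i \sqrt{22}$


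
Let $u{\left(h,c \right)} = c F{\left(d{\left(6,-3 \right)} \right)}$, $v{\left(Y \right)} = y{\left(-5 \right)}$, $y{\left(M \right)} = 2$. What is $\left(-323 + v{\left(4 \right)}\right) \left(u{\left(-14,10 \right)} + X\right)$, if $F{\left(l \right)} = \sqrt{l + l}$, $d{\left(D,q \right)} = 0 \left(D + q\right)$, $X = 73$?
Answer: $-23433$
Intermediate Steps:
$v{\left(Y \right)} = 2$
$d{\left(D,q \right)} = 0$
$F{\left(l \right)} = \sqrt{2} \sqrt{l}$ ($F{\left(l \right)} = \sqrt{2 l} = \sqrt{2} \sqrt{l}$)
$u{\left(h,c \right)} = 0$ ($u{\left(h,c \right)} = c \sqrt{2} \sqrt{0} = c \sqrt{2} \cdot 0 = c 0 = 0$)
$\left(-323 + v{\left(4 \right)}\right) \left(u{\left(-14,10 \right)} + X\right) = \left(-323 + 2\right) \left(0 + 73\right) = \left(-321\right) 73 = -23433$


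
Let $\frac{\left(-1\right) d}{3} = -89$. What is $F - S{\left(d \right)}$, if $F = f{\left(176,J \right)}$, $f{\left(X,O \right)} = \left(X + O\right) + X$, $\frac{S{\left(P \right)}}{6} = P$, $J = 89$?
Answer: $-1161$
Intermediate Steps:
$d = 267$ ($d = \left(-3\right) \left(-89\right) = 267$)
$S{\left(P \right)} = 6 P$
$f{\left(X,O \right)} = O + 2 X$ ($f{\left(X,O \right)} = \left(O + X\right) + X = O + 2 X$)
$F = 441$ ($F = 89 + 2 \cdot 176 = 89 + 352 = 441$)
$F - S{\left(d \right)} = 441 - 6 \cdot 267 = 441 - 1602 = -1161$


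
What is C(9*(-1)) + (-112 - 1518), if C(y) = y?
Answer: -1639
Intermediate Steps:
C(9*(-1)) + (-112 - 1518) = 9*(-1) + (-112 - 1518) = -9 - 1630 = -1639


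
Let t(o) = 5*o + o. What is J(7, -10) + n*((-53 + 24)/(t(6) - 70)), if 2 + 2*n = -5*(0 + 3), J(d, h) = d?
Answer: -¼ ≈ -0.25000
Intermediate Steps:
t(o) = 6*o
n = -17/2 (n = -1 + (-5*(0 + 3))/2 = -1 + (-5*3)/2 = -1 + (½)*(-15) = -1 - 15/2 = -17/2 ≈ -8.5000)
J(7, -10) + n*((-53 + 24)/(t(6) - 70)) = 7 - 17*(-53 + 24)/(2*(6*6 - 70)) = 7 - (-493)/(2*(36 - 70)) = 7 - (-493)/(2*(-34)) = 7 - (-493)*(-1)/(2*34) = 7 - 17/2*29/34 = 7 - 29/4 = -¼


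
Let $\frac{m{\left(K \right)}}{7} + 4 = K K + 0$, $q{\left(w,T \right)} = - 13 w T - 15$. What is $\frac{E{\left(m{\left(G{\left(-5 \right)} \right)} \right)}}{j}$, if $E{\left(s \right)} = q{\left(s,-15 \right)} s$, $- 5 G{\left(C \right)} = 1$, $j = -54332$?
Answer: $- \frac{9390843}{3395750} \approx -2.7655$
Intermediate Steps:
$G{\left(C \right)} = - \frac{1}{5}$ ($G{\left(C \right)} = \left(- \frac{1}{5}\right) 1 = - \frac{1}{5}$)
$q{\left(w,T \right)} = -15 - 13 T w$ ($q{\left(w,T \right)} = - 13 T w - 15 = -15 - 13 T w$)
$m{\left(K \right)} = -28 + 7 K^{2}$ ($m{\left(K \right)} = -28 + 7 \left(K K + 0\right) = -28 + 7 \left(K^{2} + 0\right) = -28 + 7 K^{2}$)
$E{\left(s \right)} = s \left(-15 + 195 s\right)$ ($E{\left(s \right)} = \left(-15 - - 195 s\right) s = \left(-15 + 195 s\right) s = s \left(-15 + 195 s\right)$)
$\frac{E{\left(m{\left(G{\left(-5 \right)} \right)} \right)}}{j} = \frac{15 \left(-28 + 7 \left(- \frac{1}{5}\right)^{2}\right) \left(-1 + 13 \left(-28 + 7 \left(- \frac{1}{5}\right)^{2}\right)\right)}{-54332} = 15 \left(-28 + 7 \cdot \frac{1}{25}\right) \left(-1 + 13 \left(-28 + 7 \cdot \frac{1}{25}\right)\right) \left(- \frac{1}{54332}\right) = 15 \left(-28 + \frac{7}{25}\right) \left(-1 + 13 \left(-28 + \frac{7}{25}\right)\right) \left(- \frac{1}{54332}\right) = 15 \left(- \frac{693}{25}\right) \left(-1 + 13 \left(- \frac{693}{25}\right)\right) \left(- \frac{1}{54332}\right) = 15 \left(- \frac{693}{25}\right) \left(-1 - \frac{9009}{25}\right) \left(- \frac{1}{54332}\right) = 15 \left(- \frac{693}{25}\right) \left(- \frac{9034}{25}\right) \left(- \frac{1}{54332}\right) = \frac{18781686}{125} \left(- \frac{1}{54332}\right) = - \frac{9390843}{3395750}$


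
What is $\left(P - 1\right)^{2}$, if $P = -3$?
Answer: $16$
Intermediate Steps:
$\left(P - 1\right)^{2} = \left(-3 - 1\right)^{2} = \left(-4\right)^{2} = 16$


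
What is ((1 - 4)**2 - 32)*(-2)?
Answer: 46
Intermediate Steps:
((1 - 4)**2 - 32)*(-2) = ((-3)**2 - 32)*(-2) = (9 - 32)*(-2) = -23*(-2) = 46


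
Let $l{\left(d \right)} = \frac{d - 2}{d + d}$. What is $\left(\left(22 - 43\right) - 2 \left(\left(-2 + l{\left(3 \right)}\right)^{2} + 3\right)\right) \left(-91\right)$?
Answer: $\frac{55237}{18} \approx 3068.7$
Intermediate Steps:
$l{\left(d \right)} = \frac{-2 + d}{2 d}$
$\left(\left(22 - 43\right) - 2 \left(\left(-2 + l{\left(3 \right)}\right)^{2} + 3\right)\right) \left(-91\right) = \left(\left(22 - 43\right) - 2 \left(\left(-2 + \frac{-2 + 3}{2 \cdot 3}\right)^{2} + 3\right)\right) \left(-91\right) = \left(\left(22 - 43\right) - 2 \left(\left(-2 + \frac{1}{2} \cdot \frac{1}{3} \cdot 1\right)^{2} + 3\right)\right) \left(-91\right) = \left(-21 - 2 \left(\left(-2 + \frac{1}{6}\right)^{2} + 3\right)\right) \left(-91\right) = \left(-21 - 2 \left(\left(- \frac{11}{6}\right)^{2} + 3\right)\right) \left(-91\right) = \left(-21 - 2 \left(\frac{121}{36} + 3\right)\right) \left(-91\right) = \left(-21 - \frac{229}{18}\right) \left(-91\right) = \left(- \frac{607}{18}\right) \left(-91\right) = \frac{55237}{18}$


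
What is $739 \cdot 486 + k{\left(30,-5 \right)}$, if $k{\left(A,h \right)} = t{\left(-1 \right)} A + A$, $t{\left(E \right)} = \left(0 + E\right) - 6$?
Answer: $358974$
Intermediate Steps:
$t{\left(E \right)} = -6 + E$ ($t{\left(E \right)} = E - 6 = -6 + E$)
$k{\left(A,h \right)} = - 6 A$ ($k{\left(A,h \right)} = \left(-6 - 1\right) A + A = - 7 A + A = - 6 A$)
$739 \cdot 486 + k{\left(30,-5 \right)} = 739 \cdot 486 - 180 = 359154 - 180 = 358974$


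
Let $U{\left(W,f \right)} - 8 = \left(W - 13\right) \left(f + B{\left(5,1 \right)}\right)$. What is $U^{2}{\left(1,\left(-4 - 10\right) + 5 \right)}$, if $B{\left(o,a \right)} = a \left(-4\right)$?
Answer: $26896$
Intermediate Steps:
$B{\left(o,a \right)} = - 4 a$
$U{\left(W,f \right)} = 8 + \left(-13 + W\right) \left(-4 + f\right)$ ($U{\left(W,f \right)} = 8 + \left(W - 13\right) \left(f - 4\right) = 8 + \left(-13 + W\right) \left(f - 4\right) = 8 + \left(-13 + W\right) \left(-4 + f\right)$)
$U^{2}{\left(1,\left(-4 - 10\right) + 5 \right)} = \left(60 - 13 \left(\left(-4 - 10\right) + 5\right) - 4 + 1 \left(\left(-4 - 10\right) + 5\right)\right)^{2} = \left(60 - 13 \left(-14 + 5\right) - 4 + 1 \left(-14 + 5\right)\right)^{2} = \left(60 - -117 - 4 + 1 \left(-9\right)\right)^{2} = \left(60 + 117 - 4 - 9\right)^{2} = 164^{2} = 26896$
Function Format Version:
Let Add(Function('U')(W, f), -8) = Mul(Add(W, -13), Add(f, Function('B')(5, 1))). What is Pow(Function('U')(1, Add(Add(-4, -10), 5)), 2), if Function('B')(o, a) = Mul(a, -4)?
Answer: 26896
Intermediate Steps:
Function('B')(o, a) = Mul(-4, a)
Function('U')(W, f) = Add(8, Mul(Add(-13, W), Add(-4, f))) (Function('U')(W, f) = Add(8, Mul(Add(W, -13), Add(f, Mul(-4, 1)))) = Add(8, Mul(Add(-13, W), Add(f, -4))) = Add(8, Mul(Add(-13, W), Add(-4, f))))
Pow(Function('U')(1, Add(Add(-4, -10), 5)), 2) = Pow(Add(60, Mul(-13, Add(Add(-4, -10), 5)), Mul(-4, 1), Mul(1, Add(Add(-4, -10), 5))), 2) = Pow(Add(60, Mul(-13, Add(-14, 5)), -4, Mul(1, Add(-14, 5))), 2) = Pow(Add(60, Mul(-13, -9), -4, Mul(1, -9)), 2) = Pow(Add(60, 117, -4, -9), 2) = Pow(164, 2) = 26896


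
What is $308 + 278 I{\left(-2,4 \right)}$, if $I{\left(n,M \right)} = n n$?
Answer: $1420$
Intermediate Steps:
$I{\left(n,M \right)} = n^{2}$
$308 + 278 I{\left(-2,4 \right)} = 308 + 278 \left(-2\right)^{2} = 308 + 278 \cdot 4 = 308 + 1112 = 1420$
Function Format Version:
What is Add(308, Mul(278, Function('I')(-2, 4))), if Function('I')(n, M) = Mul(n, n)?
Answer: 1420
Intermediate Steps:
Function('I')(n, M) = Pow(n, 2)
Add(308, Mul(278, Function('I')(-2, 4))) = Add(308, Mul(278, Pow(-2, 2))) = Add(308, Mul(278, 4)) = Add(308, 1112) = 1420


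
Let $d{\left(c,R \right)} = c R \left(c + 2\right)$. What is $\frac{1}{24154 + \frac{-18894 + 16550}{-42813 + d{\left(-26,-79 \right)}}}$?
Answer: $\frac{92109}{2224803130} \approx 4.1401 \cdot 10^{-5}$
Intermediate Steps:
$d{\left(c,R \right)} = R c \left(2 + c\right)$
$\frac{1}{24154 + \frac{-18894 + 16550}{-42813 + d{\left(-26,-79 \right)}}} = \frac{1}{24154 + \frac{-18894 + 16550}{-42813 - - 2054 \left(2 - 26\right)}} = \frac{1}{24154 - \frac{2344}{-42813 - \left(-2054\right) \left(-24\right)}} = \frac{1}{24154 - \frac{2344}{-42813 - 49296}} = \frac{1}{24154 - \frac{2344}{-92109}} = \frac{1}{24154 - - \frac{2344}{92109}} = \frac{1}{24154 + \frac{2344}{92109}} = \frac{1}{\frac{2224803130}{92109}} = \frac{92109}{2224803130}$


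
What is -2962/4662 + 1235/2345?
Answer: -16976/156177 ≈ -0.10870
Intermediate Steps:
-2962/4662 + 1235/2345 = -2962*1/4662 + 1235*(1/2345) = -1481/2331 + 247/469 = -16976/156177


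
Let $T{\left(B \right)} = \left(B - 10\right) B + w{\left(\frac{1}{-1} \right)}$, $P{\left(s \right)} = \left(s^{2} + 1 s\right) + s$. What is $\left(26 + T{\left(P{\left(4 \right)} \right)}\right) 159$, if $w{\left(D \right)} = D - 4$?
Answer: $56763$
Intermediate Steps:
$P{\left(s \right)} = s^{2} + 2 s$ ($P{\left(s \right)} = \left(s^{2} + s\right) + s = \left(s + s^{2}\right) + s = s^{2} + 2 s$)
$w{\left(D \right)} = -4 + D$ ($w{\left(D \right)} = D - 4 = -4 + D$)
$T{\left(B \right)} = -5 + B \left(-10 + B\right)$ ($T{\left(B \right)} = \left(B - 10\right) B - \left(4 - \frac{1}{-1}\right) = \left(-10 + B\right) B - 5 = B \left(-10 + B\right) - 5 = -5 + B \left(-10 + B\right)$)
$\left(26 + T{\left(P{\left(4 \right)} \right)}\right) 159 = \left(26 - \left(5 - 16 \left(2 + 4\right)^{2} + 10 \cdot 4 \left(2 + 4\right)\right)\right) 159 = \left(26 - \left(5 - 576 + 10 \cdot 4 \cdot 6\right)\right) 159 = \left(26 - \left(245 - 576\right)\right) 159 = \left(26 - -331\right) 159 = \left(26 + 331\right) 159 = 357 \cdot 159 = 56763$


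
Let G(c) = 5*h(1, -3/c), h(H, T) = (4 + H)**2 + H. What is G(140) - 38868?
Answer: -38738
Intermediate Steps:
h(H, T) = H + (4 + H)**2
G(c) = 130 (G(c) = 5*(1 + (4 + 1)**2) = 5*(1 + 5**2) = 5*(1 + 25) = 5*26 = 130)
G(140) - 38868 = 130 - 38868 = -38738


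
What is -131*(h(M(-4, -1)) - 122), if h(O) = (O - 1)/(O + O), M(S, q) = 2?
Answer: 63797/4 ≈ 15949.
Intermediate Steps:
h(O) = (-1 + O)/(2*O) (h(O) = (-1 + O)/((2*O)) = (-1 + O)*(1/(2*O)) = (-1 + O)/(2*O))
-131*(h(M(-4, -1)) - 122) = -131*((½)*(-1 + 2)/2 - 122) = -131*((½)*(½)*1 - 122) = -131*(¼ - 122) = -131*(-487/4) = 63797/4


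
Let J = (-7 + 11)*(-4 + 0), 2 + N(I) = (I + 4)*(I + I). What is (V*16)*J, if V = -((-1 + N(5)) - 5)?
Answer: 20992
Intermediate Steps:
N(I) = -2 + 2*I*(4 + I) (N(I) = -2 + (I + 4)*(I + I) = -2 + (4 + I)*(2*I) = -2 + 2*I*(4 + I))
V = -82 (V = -((-1 + (-2 + 2*5**2 + 8*5)) - 5) = -((-1 + (-2 + 2*25 + 40)) - 5) = -((-1 + (-2 + 50 + 40)) - 5) = -((-1 + 88) - 5) = -(87 - 5) = -1*82 = -82)
J = -16 (J = 4*(-4) = -16)
(V*16)*J = -82*16*(-16) = -1312*(-16) = 20992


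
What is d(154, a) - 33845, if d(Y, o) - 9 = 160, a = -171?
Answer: -33676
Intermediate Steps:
d(Y, o) = 169 (d(Y, o) = 9 + 160 = 169)
d(154, a) - 33845 = 169 - 33845 = -33676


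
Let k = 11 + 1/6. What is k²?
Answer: 4489/36 ≈ 124.69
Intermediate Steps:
k = 67/6 (k = 11 + ⅙ = 67/6 ≈ 11.167)
k² = (67/6)² = 4489/36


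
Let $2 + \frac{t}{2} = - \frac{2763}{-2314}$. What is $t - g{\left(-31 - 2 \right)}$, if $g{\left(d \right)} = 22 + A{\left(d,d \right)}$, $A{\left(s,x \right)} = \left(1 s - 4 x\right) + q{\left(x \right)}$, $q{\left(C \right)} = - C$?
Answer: $- \frac{180043}{1157} \approx -155.61$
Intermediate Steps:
$A{\left(s,x \right)} = s - 5 x$ ($A{\left(s,x \right)} = \left(1 s - 4 x\right) - x = \left(s - 4 x\right) - x = s - 5 x$)
$t = - \frac{1865}{1157}$ ($t = -4 + 2 \left(- \frac{2763}{-2314}\right) = -4 + 2 \left(\left(-2763\right) \left(- \frac{1}{2314}\right)\right) = -4 + 2 \cdot \frac{2763}{2314} = -4 + \frac{2763}{1157} = - \frac{1865}{1157} \approx -1.6119$)
$g{\left(d \right)} = 22 - 4 d$ ($g{\left(d \right)} = 22 + \left(d - 5 d\right) = 22 - 4 d$)
$t - g{\left(-31 - 2 \right)} = - \frac{1865}{1157} - \left(22 - 4 \left(-31 - 2\right)\right) = - \frac{1865}{1157} - \left(22 - -132\right) = - \frac{1865}{1157} - \left(22 + 132\right) = - \frac{1865}{1157} - 154 = - \frac{180043}{1157}$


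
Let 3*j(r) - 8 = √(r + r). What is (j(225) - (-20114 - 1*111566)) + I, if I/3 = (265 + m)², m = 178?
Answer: 2161289/3 + 5*√2 ≈ 7.2044e+5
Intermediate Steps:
j(r) = 8/3 + √2*√r/3 (j(r) = 8/3 + √(r + r)/3 = 8/3 + √(2*r)/3 = 8/3 + (√2*√r)/3 = 8/3 + √2*√r/3)
I = 588747 (I = 3*(265 + 178)² = 3*443² = 3*196249 = 588747)
(j(225) - (-20114 - 1*111566)) + I = ((8/3 + √2*√225/3) - (-20114 - 1*111566)) + 588747 = ((8/3 + (⅓)*√2*15) - (-20114 - 111566)) + 588747 = ((8/3 + 5*√2) - 1*(-131680)) + 588747 = ((8/3 + 5*√2) + 131680) + 588747 = (395048/3 + 5*√2) + 588747 = 2161289/3 + 5*√2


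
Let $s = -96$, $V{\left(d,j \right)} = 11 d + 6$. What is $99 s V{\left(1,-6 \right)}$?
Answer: $-161568$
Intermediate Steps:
$V{\left(d,j \right)} = 6 + 11 d$
$99 s V{\left(1,-6 \right)} = 99 \left(-96\right) \left(6 + 11 \cdot 1\right) = - 9504 \left(6 + 11\right) = \left(-9504\right) 17 = -161568$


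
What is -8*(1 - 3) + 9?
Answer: 25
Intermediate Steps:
-8*(1 - 3) + 9 = -8*(-2) + 9 = 16 + 9 = 25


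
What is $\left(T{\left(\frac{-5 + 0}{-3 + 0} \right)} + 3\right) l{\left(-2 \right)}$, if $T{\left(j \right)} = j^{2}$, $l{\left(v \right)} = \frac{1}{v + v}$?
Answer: $- \frac{13}{9} \approx -1.4444$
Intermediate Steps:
$l{\left(v \right)} = \frac{1}{2 v}$
$\left(T{\left(\frac{-5 + 0}{-3 + 0} \right)} + 3\right) l{\left(-2 \right)} = \left(\left(\frac{-5 + 0}{-3 + 0}\right)^{2} + 3\right) \frac{1}{2 \left(-2\right)} = \left(\left(- \frac{5}{-3}\right)^{2} + 3\right) \frac{1}{2} \left(- \frac{1}{2}\right) = \left(\left(\left(-5\right) \left(- \frac{1}{3}\right)\right)^{2} + 3\right) \left(- \frac{1}{4}\right) = \left(\left(\frac{5}{3}\right)^{2} + 3\right) \left(- \frac{1}{4}\right) = \left(\frac{25}{9} + 3\right) \left(- \frac{1}{4}\right) = \frac{52}{9} \left(- \frac{1}{4}\right) = - \frac{13}{9}$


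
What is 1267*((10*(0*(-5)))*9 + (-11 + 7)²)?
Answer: 20272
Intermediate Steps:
1267*((10*(0*(-5)))*9 + (-11 + 7)²) = 1267*((10*0)*9 + (-4)²) = 1267*(0*9 + 16) = 1267*(0 + 16) = 1267*16 = 20272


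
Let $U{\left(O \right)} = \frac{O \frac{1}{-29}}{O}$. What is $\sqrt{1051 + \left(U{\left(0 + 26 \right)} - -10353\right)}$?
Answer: $\frac{\sqrt{9590735}}{29} \approx 106.79$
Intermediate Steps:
$U{\left(O \right)} = - \frac{1}{29}$ ($U{\left(O \right)} = \frac{O \left(- \frac{1}{29}\right)}{O} = \frac{\left(- \frac{1}{29}\right) O}{O} = - \frac{1}{29}$)
$\sqrt{1051 + \left(U{\left(0 + 26 \right)} - -10353\right)} = \sqrt{1051 - - \frac{300236}{29}} = \sqrt{1051 + \left(- \frac{1}{29} + 10353\right)} = \sqrt{1051 + \frac{300236}{29}} = \sqrt{\frac{330715}{29}} = \frac{\sqrt{9590735}}{29}$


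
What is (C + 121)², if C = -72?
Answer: 2401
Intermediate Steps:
(C + 121)² = (-72 + 121)² = 49² = 2401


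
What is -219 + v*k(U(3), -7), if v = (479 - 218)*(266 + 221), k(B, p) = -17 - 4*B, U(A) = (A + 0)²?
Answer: -6736890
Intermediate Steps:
U(A) = A²
k(B, p) = -17 - 4*B
v = 127107 (v = 261*487 = 127107)
-219 + v*k(U(3), -7) = -219 + 127107*(-17 - 4*3²) = -219 + 127107*(-17 - 4*9) = -219 + 127107*(-17 - 36) = -219 + 127107*(-53) = -219 - 6736671 = -6736890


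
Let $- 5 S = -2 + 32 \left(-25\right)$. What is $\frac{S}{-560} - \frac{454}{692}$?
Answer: $- \frac{228273}{242200} \approx -0.9425$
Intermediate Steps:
$S = \frac{802}{5}$ ($S = - \frac{-2 + 32 \left(-25\right)}{5} = - \frac{-2 - 800}{5} = \left(- \frac{1}{5}\right) \left(-802\right) = \frac{802}{5} \approx 160.4$)
$\frac{S}{-560} - \frac{454}{692} = \frac{802}{5 \left(-560\right)} - \frac{454}{692} = \frac{802}{5} \left(- \frac{1}{560}\right) - \frac{227}{346} = - \frac{401}{1400} - \frac{227}{346} = - \frac{228273}{242200}$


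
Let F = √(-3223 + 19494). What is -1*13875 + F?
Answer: -13875 + √16271 ≈ -13747.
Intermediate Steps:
F = √16271 ≈ 127.56
-1*13875 + F = -1*13875 + √16271 = -13875 + √16271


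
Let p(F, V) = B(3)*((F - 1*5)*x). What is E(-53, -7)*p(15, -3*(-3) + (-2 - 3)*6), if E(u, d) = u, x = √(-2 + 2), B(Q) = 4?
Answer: 0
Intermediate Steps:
x = 0 (x = √0 = 0)
p(F, V) = 0 (p(F, V) = 4*((F - 1*5)*0) = 4*((F - 5)*0) = 4*((-5 + F)*0) = 4*0 = 0)
E(-53, -7)*p(15, -3*(-3) + (-2 - 3)*6) = -53*0 = 0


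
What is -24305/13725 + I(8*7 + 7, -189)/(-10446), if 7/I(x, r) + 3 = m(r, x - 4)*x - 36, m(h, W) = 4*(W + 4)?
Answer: -29784122231/16819052370 ≈ -1.7709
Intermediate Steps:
m(h, W) = 16 + 4*W (m(h, W) = 4*(4 + W) = 16 + 4*W)
I(x, r) = 7/(-39 + 4*x**2) (I(x, r) = 7/(-3 + ((16 + 4*(x - 4))*x - 36)) = 7/(-3 + ((16 + 4*(-4 + x))*x - 36)) = 7/(-3 + ((16 + (-16 + 4*x))*x - 36)) = 7/(-3 + ((4*x)*x - 36)) = 7/(-3 + (4*x**2 - 36)) = 7/(-3 + (-36 + 4*x**2)) = 7/(-39 + 4*x**2))
-24305/13725 + I(8*7 + 7, -189)/(-10446) = -24305/13725 + (7/(-39 + 4*(8*7 + 7)**2))/(-10446) = -24305*1/13725 + (7/(-39 + 4*(56 + 7)**2))*(-1/10446) = -4861/2745 + (7/(-39 + 4*63**2))*(-1/10446) = -4861/2745 + (7/(-39 + 4*3969))*(-1/10446) = -4861/2745 + (7/(-39 + 15876))*(-1/10446) = -4861/2745 + (7/15837)*(-1/10446) = -4861/2745 - 7/165433302 = -29784122231/16819052370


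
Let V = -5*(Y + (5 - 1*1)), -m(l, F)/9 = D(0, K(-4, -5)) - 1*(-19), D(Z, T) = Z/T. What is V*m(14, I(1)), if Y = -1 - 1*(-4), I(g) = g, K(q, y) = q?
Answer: 5985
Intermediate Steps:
m(l, F) = -171 (m(l, F) = -9*(0/(-4) - 1*(-19)) = -9*(0*(-¼) + 19) = -9*(0 + 19) = -9*19 = -171)
Y = 3 (Y = -1 + 4 = 3)
V = -35 (V = -5*(3 + (5 - 1*1)) = -5*(3 + (5 - 1)) = -5*(3 + 4) = -5*7 = -35)
V*m(14, I(1)) = -35*(-171) = 5985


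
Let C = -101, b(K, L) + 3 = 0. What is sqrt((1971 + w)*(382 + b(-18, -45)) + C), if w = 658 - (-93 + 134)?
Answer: sqrt(980751) ≈ 990.33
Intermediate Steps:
b(K, L) = -3 (b(K, L) = -3 + 0 = -3)
w = 617 (w = 658 - 1*41 = 658 - 41 = 617)
sqrt((1971 + w)*(382 + b(-18, -45)) + C) = sqrt((1971 + 617)*(382 - 3) - 101) = sqrt(2588*379 - 101) = sqrt(980852 - 101) = sqrt(980751)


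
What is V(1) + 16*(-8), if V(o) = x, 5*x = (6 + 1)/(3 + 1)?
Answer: -2553/20 ≈ -127.65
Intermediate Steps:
x = 7/20 (x = ((6 + 1)/(3 + 1))/5 = (7/4)/5 = (7*(¼))/5 = (⅕)*(7/4) = 7/20 ≈ 0.35000)
V(o) = 7/20
V(1) + 16*(-8) = 7/20 + 16*(-8) = 7/20 - 128 = -2553/20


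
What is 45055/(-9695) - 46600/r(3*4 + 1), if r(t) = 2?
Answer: -45187711/1939 ≈ -23305.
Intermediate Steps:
45055/(-9695) - 46600/r(3*4 + 1) = 45055/(-9695) - 46600/2 = 45055*(-1/9695) - 46600*½ = -9011/1939 - 23300 = -45187711/1939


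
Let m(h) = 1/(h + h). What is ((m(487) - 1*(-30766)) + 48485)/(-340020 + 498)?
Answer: -77190475/330694428 ≈ -0.23342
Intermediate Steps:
m(h) = 1/(2*h)
((m(487) - 1*(-30766)) + 48485)/(-340020 + 498) = (((½)/487 - 1*(-30766)) + 48485)/(-340020 + 498) = (((½)*(1/487) + 30766) + 48485)/(-339522) = ((1/974 + 30766) + 48485)*(-1/339522) = (29966085/974 + 48485)*(-1/339522) = (77190475/974)*(-1/339522) = -77190475/330694428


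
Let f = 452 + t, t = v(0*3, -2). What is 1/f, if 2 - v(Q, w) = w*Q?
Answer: 1/454 ≈ 0.0022026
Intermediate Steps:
v(Q, w) = 2 - Q*w (v(Q, w) = 2 - w*Q = 2 - Q*w)
t = 2 (t = 2 - 1*0*3*(-2) = 2 - 1*0*(-2) = 2 + 0 = 2)
f = 454 (f = 452 + 2 = 454)
1/f = 1/454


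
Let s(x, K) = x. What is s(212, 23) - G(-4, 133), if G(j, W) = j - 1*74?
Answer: 290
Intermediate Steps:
G(j, W) = -74 + j (G(j, W) = j - 74 = -74 + j)
s(212, 23) - G(-4, 133) = 212 - (-74 - 4) = 212 - 1*(-78) = 212 + 78 = 290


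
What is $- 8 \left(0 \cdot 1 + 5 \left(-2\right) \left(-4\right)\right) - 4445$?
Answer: $-4765$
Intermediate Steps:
$- 8 \left(0 \cdot 1 + 5 \left(-2\right) \left(-4\right)\right) - 4445 = - 8 \left(0 - -40\right) - 4445 = - 8 \left(0 + 40\right) - 4445 = \left(-8\right) 40 - 4445 = -320 - 4445 = -4765$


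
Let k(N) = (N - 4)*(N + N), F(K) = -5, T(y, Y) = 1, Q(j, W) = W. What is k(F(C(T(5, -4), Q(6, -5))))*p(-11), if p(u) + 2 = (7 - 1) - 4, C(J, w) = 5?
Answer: 0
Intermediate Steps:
k(N) = 2*N*(-4 + N) (k(N) = (-4 + N)*(2*N) = 2*N*(-4 + N))
p(u) = 0 (p(u) = -2 + ((7 - 1) - 4) = -2 + (6 - 4) = -2 + 2 = 0)
k(F(C(T(5, -4), Q(6, -5))))*p(-11) = (2*(-5)*(-4 - 5))*0 = (2*(-5)*(-9))*0 = 90*0 = 0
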